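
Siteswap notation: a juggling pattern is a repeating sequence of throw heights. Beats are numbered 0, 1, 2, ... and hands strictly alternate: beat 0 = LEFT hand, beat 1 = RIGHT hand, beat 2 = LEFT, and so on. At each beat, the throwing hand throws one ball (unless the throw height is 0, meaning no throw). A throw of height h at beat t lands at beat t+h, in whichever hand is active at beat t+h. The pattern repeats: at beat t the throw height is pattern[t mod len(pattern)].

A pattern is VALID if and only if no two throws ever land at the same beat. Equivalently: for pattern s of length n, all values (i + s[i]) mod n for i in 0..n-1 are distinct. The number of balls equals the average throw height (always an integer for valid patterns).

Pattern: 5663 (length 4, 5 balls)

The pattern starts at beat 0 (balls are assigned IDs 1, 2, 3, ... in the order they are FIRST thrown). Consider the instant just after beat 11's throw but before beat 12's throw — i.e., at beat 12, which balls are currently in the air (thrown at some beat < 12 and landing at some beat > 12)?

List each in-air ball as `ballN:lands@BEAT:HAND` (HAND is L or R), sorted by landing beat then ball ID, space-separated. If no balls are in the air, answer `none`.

Answer: ball3:lands@13:R ball1:lands@14:L ball5:lands@15:R ball2:lands@16:L

Derivation:
Beat 0 (L): throw ball1 h=5 -> lands@5:R; in-air after throw: [b1@5:R]
Beat 1 (R): throw ball2 h=6 -> lands@7:R; in-air after throw: [b1@5:R b2@7:R]
Beat 2 (L): throw ball3 h=6 -> lands@8:L; in-air after throw: [b1@5:R b2@7:R b3@8:L]
Beat 3 (R): throw ball4 h=3 -> lands@6:L; in-air after throw: [b1@5:R b4@6:L b2@7:R b3@8:L]
Beat 4 (L): throw ball5 h=5 -> lands@9:R; in-air after throw: [b1@5:R b4@6:L b2@7:R b3@8:L b5@9:R]
Beat 5 (R): throw ball1 h=6 -> lands@11:R; in-air after throw: [b4@6:L b2@7:R b3@8:L b5@9:R b1@11:R]
Beat 6 (L): throw ball4 h=6 -> lands@12:L; in-air after throw: [b2@7:R b3@8:L b5@9:R b1@11:R b4@12:L]
Beat 7 (R): throw ball2 h=3 -> lands@10:L; in-air after throw: [b3@8:L b5@9:R b2@10:L b1@11:R b4@12:L]
Beat 8 (L): throw ball3 h=5 -> lands@13:R; in-air after throw: [b5@9:R b2@10:L b1@11:R b4@12:L b3@13:R]
Beat 9 (R): throw ball5 h=6 -> lands@15:R; in-air after throw: [b2@10:L b1@11:R b4@12:L b3@13:R b5@15:R]
Beat 10 (L): throw ball2 h=6 -> lands@16:L; in-air after throw: [b1@11:R b4@12:L b3@13:R b5@15:R b2@16:L]
Beat 11 (R): throw ball1 h=3 -> lands@14:L; in-air after throw: [b4@12:L b3@13:R b1@14:L b5@15:R b2@16:L]
Beat 12 (L): throw ball4 h=5 -> lands@17:R; in-air after throw: [b3@13:R b1@14:L b5@15:R b2@16:L b4@17:R]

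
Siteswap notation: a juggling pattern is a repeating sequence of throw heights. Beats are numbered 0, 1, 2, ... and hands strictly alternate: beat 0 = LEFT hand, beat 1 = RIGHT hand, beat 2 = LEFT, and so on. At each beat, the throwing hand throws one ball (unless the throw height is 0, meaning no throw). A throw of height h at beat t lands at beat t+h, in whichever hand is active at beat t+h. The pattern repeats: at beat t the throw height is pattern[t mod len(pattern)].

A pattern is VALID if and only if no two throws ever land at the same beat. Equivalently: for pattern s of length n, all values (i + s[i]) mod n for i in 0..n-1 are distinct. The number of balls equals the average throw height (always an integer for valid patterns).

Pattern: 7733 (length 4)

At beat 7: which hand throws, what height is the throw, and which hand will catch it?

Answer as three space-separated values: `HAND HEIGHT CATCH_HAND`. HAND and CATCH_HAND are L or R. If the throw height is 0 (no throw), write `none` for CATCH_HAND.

Answer: R 3 L

Derivation:
Beat 7: 7 mod 2 = 1, so hand = R
Throw height = pattern[7 mod 4] = pattern[3] = 3
Lands at beat 7+3=10, 10 mod 2 = 0, so catch hand = L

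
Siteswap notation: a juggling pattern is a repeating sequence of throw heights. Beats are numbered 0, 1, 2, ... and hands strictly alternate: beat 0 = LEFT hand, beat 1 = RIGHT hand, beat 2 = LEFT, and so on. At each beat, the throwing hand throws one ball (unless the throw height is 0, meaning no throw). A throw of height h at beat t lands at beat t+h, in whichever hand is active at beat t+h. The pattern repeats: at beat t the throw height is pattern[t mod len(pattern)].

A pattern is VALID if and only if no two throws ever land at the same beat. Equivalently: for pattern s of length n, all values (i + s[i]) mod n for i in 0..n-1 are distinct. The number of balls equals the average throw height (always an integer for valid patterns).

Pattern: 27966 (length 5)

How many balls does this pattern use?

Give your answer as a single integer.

Answer: 6

Derivation:
Pattern = [2, 7, 9, 6, 6], length n = 5
  position 0: throw height = 2, running sum = 2
  position 1: throw height = 7, running sum = 9
  position 2: throw height = 9, running sum = 18
  position 3: throw height = 6, running sum = 24
  position 4: throw height = 6, running sum = 30
Total sum = 30; balls = sum / n = 30 / 5 = 6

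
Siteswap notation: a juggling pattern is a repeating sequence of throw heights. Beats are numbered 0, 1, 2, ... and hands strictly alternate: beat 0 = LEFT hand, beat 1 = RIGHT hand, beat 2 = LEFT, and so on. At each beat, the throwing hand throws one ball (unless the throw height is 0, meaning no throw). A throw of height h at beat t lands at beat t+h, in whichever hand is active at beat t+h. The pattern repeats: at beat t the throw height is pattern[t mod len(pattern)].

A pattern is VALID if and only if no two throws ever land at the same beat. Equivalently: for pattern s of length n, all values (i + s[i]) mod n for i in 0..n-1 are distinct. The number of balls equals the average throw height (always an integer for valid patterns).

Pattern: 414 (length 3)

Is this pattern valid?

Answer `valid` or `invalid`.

i=0: (i + s[i]) mod n = (0 + 4) mod 3 = 1
i=1: (i + s[i]) mod n = (1 + 1) mod 3 = 2
i=2: (i + s[i]) mod n = (2 + 4) mod 3 = 0
Residues: [1, 2, 0], distinct: True

Answer: valid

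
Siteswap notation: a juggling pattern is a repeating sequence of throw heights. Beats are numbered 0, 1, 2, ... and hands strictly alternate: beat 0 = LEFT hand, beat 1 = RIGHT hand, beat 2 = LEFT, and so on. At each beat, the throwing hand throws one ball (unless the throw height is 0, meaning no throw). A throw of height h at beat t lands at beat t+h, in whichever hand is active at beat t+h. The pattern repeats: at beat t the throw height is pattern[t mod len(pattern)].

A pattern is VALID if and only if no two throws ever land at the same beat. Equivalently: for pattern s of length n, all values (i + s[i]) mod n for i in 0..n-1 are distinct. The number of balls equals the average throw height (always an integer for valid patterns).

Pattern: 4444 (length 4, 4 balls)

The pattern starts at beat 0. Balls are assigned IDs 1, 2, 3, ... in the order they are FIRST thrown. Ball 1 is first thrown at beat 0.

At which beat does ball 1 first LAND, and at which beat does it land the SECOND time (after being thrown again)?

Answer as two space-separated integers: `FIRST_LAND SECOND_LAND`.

Beat 0 (L): throw ball1 h=4 -> lands@4:L; in-air after throw: [b1@4:L]
Beat 1 (R): throw ball2 h=4 -> lands@5:R; in-air after throw: [b1@4:L b2@5:R]
Beat 2 (L): throw ball3 h=4 -> lands@6:L; in-air after throw: [b1@4:L b2@5:R b3@6:L]
Beat 3 (R): throw ball4 h=4 -> lands@7:R; in-air after throw: [b1@4:L b2@5:R b3@6:L b4@7:R]
Beat 4 (L): throw ball1 h=4 -> lands@8:L; in-air after throw: [b2@5:R b3@6:L b4@7:R b1@8:L]
Beat 5 (R): throw ball2 h=4 -> lands@9:R; in-air after throw: [b3@6:L b4@7:R b1@8:L b2@9:R]
Beat 6 (L): throw ball3 h=4 -> lands@10:L; in-air after throw: [b4@7:R b1@8:L b2@9:R b3@10:L]
Beat 7 (R): throw ball4 h=4 -> lands@11:R; in-air after throw: [b1@8:L b2@9:R b3@10:L b4@11:R]
Beat 8 (L): throw ball1 h=4 -> lands@12:L; in-air after throw: [b2@9:R b3@10:L b4@11:R b1@12:L]
Ball 1: thrown@0 h=4 -> first land @4; rethrown@4 h=4 -> second land @8

Answer: 4 8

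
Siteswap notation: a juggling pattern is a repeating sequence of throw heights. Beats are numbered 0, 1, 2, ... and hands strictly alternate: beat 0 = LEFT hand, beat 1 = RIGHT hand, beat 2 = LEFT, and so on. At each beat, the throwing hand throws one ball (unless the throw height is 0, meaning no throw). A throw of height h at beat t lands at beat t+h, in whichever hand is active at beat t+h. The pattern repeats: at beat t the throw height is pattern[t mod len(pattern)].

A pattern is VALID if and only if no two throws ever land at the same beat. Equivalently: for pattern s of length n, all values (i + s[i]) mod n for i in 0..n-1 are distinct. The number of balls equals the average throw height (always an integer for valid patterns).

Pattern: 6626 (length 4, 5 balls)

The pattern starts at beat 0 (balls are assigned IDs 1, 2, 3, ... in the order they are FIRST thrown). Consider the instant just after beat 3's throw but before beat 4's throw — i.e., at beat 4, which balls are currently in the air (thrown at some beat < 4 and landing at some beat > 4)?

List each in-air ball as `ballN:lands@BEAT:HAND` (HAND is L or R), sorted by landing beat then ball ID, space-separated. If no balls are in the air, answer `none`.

Answer: ball1:lands@6:L ball2:lands@7:R ball4:lands@9:R

Derivation:
Beat 0 (L): throw ball1 h=6 -> lands@6:L; in-air after throw: [b1@6:L]
Beat 1 (R): throw ball2 h=6 -> lands@7:R; in-air after throw: [b1@6:L b2@7:R]
Beat 2 (L): throw ball3 h=2 -> lands@4:L; in-air after throw: [b3@4:L b1@6:L b2@7:R]
Beat 3 (R): throw ball4 h=6 -> lands@9:R; in-air after throw: [b3@4:L b1@6:L b2@7:R b4@9:R]
Beat 4 (L): throw ball3 h=6 -> lands@10:L; in-air after throw: [b1@6:L b2@7:R b4@9:R b3@10:L]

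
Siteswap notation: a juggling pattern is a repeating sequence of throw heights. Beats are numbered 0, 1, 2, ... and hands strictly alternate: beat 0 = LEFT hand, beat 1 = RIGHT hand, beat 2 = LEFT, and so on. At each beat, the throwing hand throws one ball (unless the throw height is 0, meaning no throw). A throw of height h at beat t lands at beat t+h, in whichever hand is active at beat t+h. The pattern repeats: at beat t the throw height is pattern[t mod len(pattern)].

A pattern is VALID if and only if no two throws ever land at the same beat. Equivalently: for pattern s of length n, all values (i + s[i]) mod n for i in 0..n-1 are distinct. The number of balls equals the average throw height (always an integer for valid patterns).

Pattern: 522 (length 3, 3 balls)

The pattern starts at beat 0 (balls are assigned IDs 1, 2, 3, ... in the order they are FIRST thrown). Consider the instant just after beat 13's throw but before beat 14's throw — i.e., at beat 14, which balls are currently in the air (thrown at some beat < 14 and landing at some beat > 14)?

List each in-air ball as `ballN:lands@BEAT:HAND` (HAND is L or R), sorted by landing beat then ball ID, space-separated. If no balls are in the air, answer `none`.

Beat 0 (L): throw ball1 h=5 -> lands@5:R; in-air after throw: [b1@5:R]
Beat 1 (R): throw ball2 h=2 -> lands@3:R; in-air after throw: [b2@3:R b1@5:R]
Beat 2 (L): throw ball3 h=2 -> lands@4:L; in-air after throw: [b2@3:R b3@4:L b1@5:R]
Beat 3 (R): throw ball2 h=5 -> lands@8:L; in-air after throw: [b3@4:L b1@5:R b2@8:L]
Beat 4 (L): throw ball3 h=2 -> lands@6:L; in-air after throw: [b1@5:R b3@6:L b2@8:L]
Beat 5 (R): throw ball1 h=2 -> lands@7:R; in-air after throw: [b3@6:L b1@7:R b2@8:L]
Beat 6 (L): throw ball3 h=5 -> lands@11:R; in-air after throw: [b1@7:R b2@8:L b3@11:R]
Beat 7 (R): throw ball1 h=2 -> lands@9:R; in-air after throw: [b2@8:L b1@9:R b3@11:R]
Beat 8 (L): throw ball2 h=2 -> lands@10:L; in-air after throw: [b1@9:R b2@10:L b3@11:R]
Beat 9 (R): throw ball1 h=5 -> lands@14:L; in-air after throw: [b2@10:L b3@11:R b1@14:L]
Beat 10 (L): throw ball2 h=2 -> lands@12:L; in-air after throw: [b3@11:R b2@12:L b1@14:L]
Beat 11 (R): throw ball3 h=2 -> lands@13:R; in-air after throw: [b2@12:L b3@13:R b1@14:L]
Beat 12 (L): throw ball2 h=5 -> lands@17:R; in-air after throw: [b3@13:R b1@14:L b2@17:R]
Beat 13 (R): throw ball3 h=2 -> lands@15:R; in-air after throw: [b1@14:L b3@15:R b2@17:R]
Beat 14 (L): throw ball1 h=2 -> lands@16:L; in-air after throw: [b3@15:R b1@16:L b2@17:R]

Answer: ball3:lands@15:R ball2:lands@17:R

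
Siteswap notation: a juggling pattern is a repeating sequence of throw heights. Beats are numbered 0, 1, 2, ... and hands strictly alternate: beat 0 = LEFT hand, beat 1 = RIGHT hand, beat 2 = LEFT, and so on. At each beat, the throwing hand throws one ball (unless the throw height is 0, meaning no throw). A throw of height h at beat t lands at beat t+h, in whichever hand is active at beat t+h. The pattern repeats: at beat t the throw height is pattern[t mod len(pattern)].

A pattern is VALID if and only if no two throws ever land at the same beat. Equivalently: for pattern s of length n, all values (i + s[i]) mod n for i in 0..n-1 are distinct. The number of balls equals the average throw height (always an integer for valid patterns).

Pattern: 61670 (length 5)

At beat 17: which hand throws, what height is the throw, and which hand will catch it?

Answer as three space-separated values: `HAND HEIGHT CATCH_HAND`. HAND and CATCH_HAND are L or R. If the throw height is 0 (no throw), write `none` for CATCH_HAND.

Beat 17: 17 mod 2 = 1, so hand = R
Throw height = pattern[17 mod 5] = pattern[2] = 6
Lands at beat 17+6=23, 23 mod 2 = 1, so catch hand = R

Answer: R 6 R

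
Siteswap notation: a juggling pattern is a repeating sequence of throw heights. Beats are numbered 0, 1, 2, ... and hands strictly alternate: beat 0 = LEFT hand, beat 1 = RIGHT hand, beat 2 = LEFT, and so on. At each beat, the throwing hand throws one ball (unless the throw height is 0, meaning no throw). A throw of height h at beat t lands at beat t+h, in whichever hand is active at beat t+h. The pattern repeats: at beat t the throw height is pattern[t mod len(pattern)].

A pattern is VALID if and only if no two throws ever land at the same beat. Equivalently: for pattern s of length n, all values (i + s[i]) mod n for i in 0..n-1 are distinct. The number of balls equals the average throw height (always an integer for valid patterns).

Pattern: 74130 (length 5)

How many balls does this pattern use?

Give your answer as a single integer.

Answer: 3

Derivation:
Pattern = [7, 4, 1, 3, 0], length n = 5
  position 0: throw height = 7, running sum = 7
  position 1: throw height = 4, running sum = 11
  position 2: throw height = 1, running sum = 12
  position 3: throw height = 3, running sum = 15
  position 4: throw height = 0, running sum = 15
Total sum = 15; balls = sum / n = 15 / 5 = 3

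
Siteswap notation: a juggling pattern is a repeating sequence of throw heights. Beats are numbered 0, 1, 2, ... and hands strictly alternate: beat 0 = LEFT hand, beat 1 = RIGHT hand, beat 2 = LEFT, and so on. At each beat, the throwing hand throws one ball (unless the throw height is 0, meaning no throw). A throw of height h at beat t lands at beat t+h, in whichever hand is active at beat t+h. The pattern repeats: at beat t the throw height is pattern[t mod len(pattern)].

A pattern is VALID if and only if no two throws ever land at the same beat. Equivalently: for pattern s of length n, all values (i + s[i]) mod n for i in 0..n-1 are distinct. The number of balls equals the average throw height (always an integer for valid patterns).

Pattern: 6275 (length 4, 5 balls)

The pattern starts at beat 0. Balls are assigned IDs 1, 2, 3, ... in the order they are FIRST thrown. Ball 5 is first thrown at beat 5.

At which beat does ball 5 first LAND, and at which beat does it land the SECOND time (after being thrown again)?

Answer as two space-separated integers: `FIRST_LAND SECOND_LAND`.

Answer: 7 12

Derivation:
Beat 0 (L): throw ball1 h=6 -> lands@6:L; in-air after throw: [b1@6:L]
Beat 1 (R): throw ball2 h=2 -> lands@3:R; in-air after throw: [b2@3:R b1@6:L]
Beat 2 (L): throw ball3 h=7 -> lands@9:R; in-air after throw: [b2@3:R b1@6:L b3@9:R]
Beat 3 (R): throw ball2 h=5 -> lands@8:L; in-air after throw: [b1@6:L b2@8:L b3@9:R]
Beat 4 (L): throw ball4 h=6 -> lands@10:L; in-air after throw: [b1@6:L b2@8:L b3@9:R b4@10:L]
Beat 5 (R): throw ball5 h=2 -> lands@7:R; in-air after throw: [b1@6:L b5@7:R b2@8:L b3@9:R b4@10:L]
Beat 6 (L): throw ball1 h=7 -> lands@13:R; in-air after throw: [b5@7:R b2@8:L b3@9:R b4@10:L b1@13:R]
Beat 7 (R): throw ball5 h=5 -> lands@12:L; in-air after throw: [b2@8:L b3@9:R b4@10:L b5@12:L b1@13:R]
Beat 8 (L): throw ball2 h=6 -> lands@14:L; in-air after throw: [b3@9:R b4@10:L b5@12:L b1@13:R b2@14:L]
Beat 9 (R): throw ball3 h=2 -> lands@11:R; in-air after throw: [b4@10:L b3@11:R b5@12:L b1@13:R b2@14:L]
Beat 10 (L): throw ball4 h=7 -> lands@17:R; in-air after throw: [b3@11:R b5@12:L b1@13:R b2@14:L b4@17:R]
Beat 11 (R): throw ball3 h=5 -> lands@16:L; in-air after throw: [b5@12:L b1@13:R b2@14:L b3@16:L b4@17:R]
Beat 12 (L): throw ball5 h=6 -> lands@18:L; in-air after throw: [b1@13:R b2@14:L b3@16:L b4@17:R b5@18:L]
Ball 5: thrown@5 h=2 -> first land @7; rethrown@7 h=5 -> second land @12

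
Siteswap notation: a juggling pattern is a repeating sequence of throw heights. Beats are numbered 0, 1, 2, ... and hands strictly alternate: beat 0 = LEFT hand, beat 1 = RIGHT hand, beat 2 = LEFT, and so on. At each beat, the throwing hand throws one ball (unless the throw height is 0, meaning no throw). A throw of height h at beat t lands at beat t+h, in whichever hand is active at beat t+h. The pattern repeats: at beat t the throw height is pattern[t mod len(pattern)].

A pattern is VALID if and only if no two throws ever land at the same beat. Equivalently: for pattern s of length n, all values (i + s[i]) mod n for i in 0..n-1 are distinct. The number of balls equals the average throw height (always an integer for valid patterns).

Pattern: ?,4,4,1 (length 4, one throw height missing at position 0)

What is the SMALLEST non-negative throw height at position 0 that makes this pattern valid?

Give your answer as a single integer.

i=0: s[i]=? (unknown)
i=1: (1 + 4) mod 4 = 1
i=2: (2 + 4) mod 4 = 2
i=3: (3 + 1) mod 4 = 0
Known residues: [0, 1, 2]; need a permutation of 0..3, so missing residue r = 3
Need (0 + s) mod 4 = 3; smallest s = (3 - 0) mod 4 = 3

Answer: 3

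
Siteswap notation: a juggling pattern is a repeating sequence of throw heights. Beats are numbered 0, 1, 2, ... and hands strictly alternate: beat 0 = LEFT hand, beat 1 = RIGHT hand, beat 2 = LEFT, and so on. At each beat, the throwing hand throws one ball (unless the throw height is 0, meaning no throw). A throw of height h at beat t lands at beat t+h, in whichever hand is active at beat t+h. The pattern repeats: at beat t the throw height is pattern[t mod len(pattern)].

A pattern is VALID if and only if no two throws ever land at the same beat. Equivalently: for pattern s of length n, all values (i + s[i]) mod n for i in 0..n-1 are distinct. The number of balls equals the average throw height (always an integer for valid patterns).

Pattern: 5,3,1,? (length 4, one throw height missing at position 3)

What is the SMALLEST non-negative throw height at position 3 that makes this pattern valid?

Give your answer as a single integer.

i=0: (0 + 5) mod 4 = 1
i=1: (1 + 3) mod 4 = 0
i=2: (2 + 1) mod 4 = 3
i=3: s[i]=? (unknown)
Known residues: [0, 1, 3]; need a permutation of 0..3, so missing residue r = 2
Need (3 + s) mod 4 = 2; smallest s = (2 - 3) mod 4 = 3

Answer: 3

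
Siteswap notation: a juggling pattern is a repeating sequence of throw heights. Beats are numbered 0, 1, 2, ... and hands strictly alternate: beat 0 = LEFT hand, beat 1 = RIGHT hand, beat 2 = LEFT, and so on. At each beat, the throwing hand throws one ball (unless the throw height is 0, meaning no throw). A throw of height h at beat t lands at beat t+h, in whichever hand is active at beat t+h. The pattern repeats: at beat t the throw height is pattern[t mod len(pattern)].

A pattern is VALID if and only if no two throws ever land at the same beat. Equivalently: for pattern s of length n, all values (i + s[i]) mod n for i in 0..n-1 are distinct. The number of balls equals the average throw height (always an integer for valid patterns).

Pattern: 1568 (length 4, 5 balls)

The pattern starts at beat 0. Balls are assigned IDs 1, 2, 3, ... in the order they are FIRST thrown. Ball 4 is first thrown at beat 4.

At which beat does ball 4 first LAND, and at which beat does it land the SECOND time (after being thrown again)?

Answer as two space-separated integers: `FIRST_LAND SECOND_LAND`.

Beat 0 (L): throw ball1 h=1 -> lands@1:R; in-air after throw: [b1@1:R]
Beat 1 (R): throw ball1 h=5 -> lands@6:L; in-air after throw: [b1@6:L]
Beat 2 (L): throw ball2 h=6 -> lands@8:L; in-air after throw: [b1@6:L b2@8:L]
Beat 3 (R): throw ball3 h=8 -> lands@11:R; in-air after throw: [b1@6:L b2@8:L b3@11:R]
Beat 4 (L): throw ball4 h=1 -> lands@5:R; in-air after throw: [b4@5:R b1@6:L b2@8:L b3@11:R]
Beat 5 (R): throw ball4 h=5 -> lands@10:L; in-air after throw: [b1@6:L b2@8:L b4@10:L b3@11:R]
Beat 6 (L): throw ball1 h=6 -> lands@12:L; in-air after throw: [b2@8:L b4@10:L b3@11:R b1@12:L]
Beat 7 (R): throw ball5 h=8 -> lands@15:R; in-air after throw: [b2@8:L b4@10:L b3@11:R b1@12:L b5@15:R]
Beat 8 (L): throw ball2 h=1 -> lands@9:R; in-air after throw: [b2@9:R b4@10:L b3@11:R b1@12:L b5@15:R]
Beat 9 (R): throw ball2 h=5 -> lands@14:L; in-air after throw: [b4@10:L b3@11:R b1@12:L b2@14:L b5@15:R]
Beat 10 (L): throw ball4 h=6 -> lands@16:L; in-air after throw: [b3@11:R b1@12:L b2@14:L b5@15:R b4@16:L]
Ball 4: thrown@4 h=1 -> first land @5; rethrown@5 h=5 -> second land @10

Answer: 5 10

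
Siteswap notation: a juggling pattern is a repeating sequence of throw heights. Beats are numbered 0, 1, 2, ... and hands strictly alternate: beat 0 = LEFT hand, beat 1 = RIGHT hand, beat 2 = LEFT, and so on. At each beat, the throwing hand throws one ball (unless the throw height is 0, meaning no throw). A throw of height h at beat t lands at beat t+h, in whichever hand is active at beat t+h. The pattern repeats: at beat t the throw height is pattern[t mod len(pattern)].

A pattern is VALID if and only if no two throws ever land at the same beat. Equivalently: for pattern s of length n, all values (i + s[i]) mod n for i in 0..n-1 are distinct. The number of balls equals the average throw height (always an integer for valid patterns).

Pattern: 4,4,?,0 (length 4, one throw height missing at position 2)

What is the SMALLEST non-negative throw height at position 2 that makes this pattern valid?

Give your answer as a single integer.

Answer: 0

Derivation:
i=0: (0 + 4) mod 4 = 0
i=1: (1 + 4) mod 4 = 1
i=2: s[i]=? (unknown)
i=3: (3 + 0) mod 4 = 3
Known residues: [0, 1, 3]; need a permutation of 0..3, so missing residue r = 2
Need (2 + s) mod 4 = 2; smallest s = (2 - 2) mod 4 = 0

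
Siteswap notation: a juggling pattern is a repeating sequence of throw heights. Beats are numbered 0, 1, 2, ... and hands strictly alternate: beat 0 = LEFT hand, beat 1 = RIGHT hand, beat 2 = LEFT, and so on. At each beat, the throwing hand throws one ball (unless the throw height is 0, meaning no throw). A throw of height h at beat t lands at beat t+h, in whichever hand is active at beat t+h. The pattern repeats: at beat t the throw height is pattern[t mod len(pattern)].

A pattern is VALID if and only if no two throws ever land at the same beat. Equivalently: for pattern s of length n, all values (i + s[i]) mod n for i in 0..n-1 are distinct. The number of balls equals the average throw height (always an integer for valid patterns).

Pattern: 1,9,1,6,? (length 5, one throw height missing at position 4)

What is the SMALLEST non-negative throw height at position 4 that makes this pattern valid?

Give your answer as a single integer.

i=0: (0 + 1) mod 5 = 1
i=1: (1 + 9) mod 5 = 0
i=2: (2 + 1) mod 5 = 3
i=3: (3 + 6) mod 5 = 4
i=4: s[i]=? (unknown)
Known residues: [0, 1, 3, 4]; need a permutation of 0..4, so missing residue r = 2
Need (4 + s) mod 5 = 2; smallest s = (2 - 4) mod 5 = 3

Answer: 3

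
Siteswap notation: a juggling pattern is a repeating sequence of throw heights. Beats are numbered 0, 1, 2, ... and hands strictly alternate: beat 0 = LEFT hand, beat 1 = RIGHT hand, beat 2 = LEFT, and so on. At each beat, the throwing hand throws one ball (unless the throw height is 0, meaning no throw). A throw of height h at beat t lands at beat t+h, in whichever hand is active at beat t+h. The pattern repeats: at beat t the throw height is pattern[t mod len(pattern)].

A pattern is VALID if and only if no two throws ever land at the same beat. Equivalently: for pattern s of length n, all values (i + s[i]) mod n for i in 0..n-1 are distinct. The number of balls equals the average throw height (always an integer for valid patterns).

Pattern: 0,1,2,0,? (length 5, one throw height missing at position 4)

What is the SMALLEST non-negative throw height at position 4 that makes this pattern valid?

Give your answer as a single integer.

i=0: (0 + 0) mod 5 = 0
i=1: (1 + 1) mod 5 = 2
i=2: (2 + 2) mod 5 = 4
i=3: (3 + 0) mod 5 = 3
i=4: s[i]=? (unknown)
Known residues: [0, 2, 3, 4]; need a permutation of 0..4, so missing residue r = 1
Need (4 + s) mod 5 = 1; smallest s = (1 - 4) mod 5 = 2

Answer: 2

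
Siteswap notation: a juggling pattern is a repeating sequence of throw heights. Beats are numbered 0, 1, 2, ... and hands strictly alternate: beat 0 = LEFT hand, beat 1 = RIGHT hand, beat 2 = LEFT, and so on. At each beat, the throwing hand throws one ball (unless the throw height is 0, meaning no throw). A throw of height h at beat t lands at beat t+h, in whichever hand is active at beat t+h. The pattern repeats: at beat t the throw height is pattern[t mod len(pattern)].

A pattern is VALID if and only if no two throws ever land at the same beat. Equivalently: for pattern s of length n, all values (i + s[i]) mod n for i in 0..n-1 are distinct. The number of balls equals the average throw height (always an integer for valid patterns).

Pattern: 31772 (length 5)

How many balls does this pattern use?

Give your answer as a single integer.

Pattern = [3, 1, 7, 7, 2], length n = 5
  position 0: throw height = 3, running sum = 3
  position 1: throw height = 1, running sum = 4
  position 2: throw height = 7, running sum = 11
  position 3: throw height = 7, running sum = 18
  position 4: throw height = 2, running sum = 20
Total sum = 20; balls = sum / n = 20 / 5 = 4

Answer: 4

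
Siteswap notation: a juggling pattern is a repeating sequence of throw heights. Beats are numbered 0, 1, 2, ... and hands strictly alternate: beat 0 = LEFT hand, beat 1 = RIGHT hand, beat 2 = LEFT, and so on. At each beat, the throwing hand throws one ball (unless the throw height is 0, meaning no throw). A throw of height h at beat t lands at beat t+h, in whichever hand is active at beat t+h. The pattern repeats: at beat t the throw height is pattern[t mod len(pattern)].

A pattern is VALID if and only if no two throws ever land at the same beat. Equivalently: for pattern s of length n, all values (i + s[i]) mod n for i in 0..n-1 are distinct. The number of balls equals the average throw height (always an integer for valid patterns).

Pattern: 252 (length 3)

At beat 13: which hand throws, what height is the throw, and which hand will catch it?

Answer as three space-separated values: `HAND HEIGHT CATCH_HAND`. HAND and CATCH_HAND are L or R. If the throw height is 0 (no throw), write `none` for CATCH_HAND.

Beat 13: 13 mod 2 = 1, so hand = R
Throw height = pattern[13 mod 3] = pattern[1] = 5
Lands at beat 13+5=18, 18 mod 2 = 0, so catch hand = L

Answer: R 5 L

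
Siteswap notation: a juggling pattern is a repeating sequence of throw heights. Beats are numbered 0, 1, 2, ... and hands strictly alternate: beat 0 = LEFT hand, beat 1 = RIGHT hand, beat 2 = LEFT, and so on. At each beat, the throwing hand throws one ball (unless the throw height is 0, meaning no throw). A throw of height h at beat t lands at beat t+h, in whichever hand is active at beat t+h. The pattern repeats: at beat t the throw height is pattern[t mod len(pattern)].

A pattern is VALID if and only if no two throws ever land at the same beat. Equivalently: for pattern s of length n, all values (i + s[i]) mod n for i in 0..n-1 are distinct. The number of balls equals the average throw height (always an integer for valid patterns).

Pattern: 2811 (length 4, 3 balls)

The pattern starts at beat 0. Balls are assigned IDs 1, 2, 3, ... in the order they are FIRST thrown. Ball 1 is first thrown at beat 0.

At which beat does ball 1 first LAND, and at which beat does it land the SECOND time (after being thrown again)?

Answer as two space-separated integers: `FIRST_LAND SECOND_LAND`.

Answer: 2 3

Derivation:
Beat 0 (L): throw ball1 h=2 -> lands@2:L; in-air after throw: [b1@2:L]
Beat 1 (R): throw ball2 h=8 -> lands@9:R; in-air after throw: [b1@2:L b2@9:R]
Beat 2 (L): throw ball1 h=1 -> lands@3:R; in-air after throw: [b1@3:R b2@9:R]
Beat 3 (R): throw ball1 h=1 -> lands@4:L; in-air after throw: [b1@4:L b2@9:R]
Ball 1: thrown@0 h=2 -> first land @2; rethrown@2 h=1 -> second land @3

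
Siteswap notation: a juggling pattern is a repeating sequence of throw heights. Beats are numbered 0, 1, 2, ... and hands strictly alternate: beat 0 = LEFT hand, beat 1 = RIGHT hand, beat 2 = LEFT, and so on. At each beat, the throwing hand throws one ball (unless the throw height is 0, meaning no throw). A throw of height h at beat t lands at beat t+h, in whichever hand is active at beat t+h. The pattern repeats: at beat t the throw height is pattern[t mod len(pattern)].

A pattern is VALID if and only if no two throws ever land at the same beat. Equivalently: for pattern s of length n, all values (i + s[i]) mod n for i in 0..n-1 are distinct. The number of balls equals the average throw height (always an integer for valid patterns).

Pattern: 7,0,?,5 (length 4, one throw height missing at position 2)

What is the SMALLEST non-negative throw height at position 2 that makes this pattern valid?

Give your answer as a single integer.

i=0: (0 + 7) mod 4 = 3
i=1: (1 + 0) mod 4 = 1
i=2: s[i]=? (unknown)
i=3: (3 + 5) mod 4 = 0
Known residues: [0, 1, 3]; need a permutation of 0..3, so missing residue r = 2
Need (2 + s) mod 4 = 2; smallest s = (2 - 2) mod 4 = 0

Answer: 0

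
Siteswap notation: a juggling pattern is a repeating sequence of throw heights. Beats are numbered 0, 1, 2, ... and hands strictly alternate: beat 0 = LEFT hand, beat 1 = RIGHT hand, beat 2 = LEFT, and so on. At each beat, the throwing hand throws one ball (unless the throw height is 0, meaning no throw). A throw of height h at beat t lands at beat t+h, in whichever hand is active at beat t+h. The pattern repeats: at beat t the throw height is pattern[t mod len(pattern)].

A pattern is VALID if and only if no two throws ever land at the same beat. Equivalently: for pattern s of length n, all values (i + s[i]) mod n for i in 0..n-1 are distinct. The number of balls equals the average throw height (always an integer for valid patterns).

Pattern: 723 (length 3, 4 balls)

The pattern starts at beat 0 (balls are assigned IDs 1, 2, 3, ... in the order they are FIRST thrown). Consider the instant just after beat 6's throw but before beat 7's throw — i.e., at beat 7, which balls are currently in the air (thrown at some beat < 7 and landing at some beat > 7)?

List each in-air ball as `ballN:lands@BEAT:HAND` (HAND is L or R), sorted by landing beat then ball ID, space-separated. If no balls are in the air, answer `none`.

Beat 0 (L): throw ball1 h=7 -> lands@7:R; in-air after throw: [b1@7:R]
Beat 1 (R): throw ball2 h=2 -> lands@3:R; in-air after throw: [b2@3:R b1@7:R]
Beat 2 (L): throw ball3 h=3 -> lands@5:R; in-air after throw: [b2@3:R b3@5:R b1@7:R]
Beat 3 (R): throw ball2 h=7 -> lands@10:L; in-air after throw: [b3@5:R b1@7:R b2@10:L]
Beat 4 (L): throw ball4 h=2 -> lands@6:L; in-air after throw: [b3@5:R b4@6:L b1@7:R b2@10:L]
Beat 5 (R): throw ball3 h=3 -> lands@8:L; in-air after throw: [b4@6:L b1@7:R b3@8:L b2@10:L]
Beat 6 (L): throw ball4 h=7 -> lands@13:R; in-air after throw: [b1@7:R b3@8:L b2@10:L b4@13:R]
Beat 7 (R): throw ball1 h=2 -> lands@9:R; in-air after throw: [b3@8:L b1@9:R b2@10:L b4@13:R]

Answer: ball3:lands@8:L ball2:lands@10:L ball4:lands@13:R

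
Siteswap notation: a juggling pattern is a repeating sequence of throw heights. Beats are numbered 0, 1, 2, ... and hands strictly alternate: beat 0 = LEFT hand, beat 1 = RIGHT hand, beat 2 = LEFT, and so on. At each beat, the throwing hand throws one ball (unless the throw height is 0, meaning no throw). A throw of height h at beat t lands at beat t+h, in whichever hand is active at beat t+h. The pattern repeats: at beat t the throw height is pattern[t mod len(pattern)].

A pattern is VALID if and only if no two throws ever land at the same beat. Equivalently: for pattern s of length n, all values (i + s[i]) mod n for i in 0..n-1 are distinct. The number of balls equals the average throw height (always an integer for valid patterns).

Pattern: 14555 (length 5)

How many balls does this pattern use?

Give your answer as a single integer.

Pattern = [1, 4, 5, 5, 5], length n = 5
  position 0: throw height = 1, running sum = 1
  position 1: throw height = 4, running sum = 5
  position 2: throw height = 5, running sum = 10
  position 3: throw height = 5, running sum = 15
  position 4: throw height = 5, running sum = 20
Total sum = 20; balls = sum / n = 20 / 5 = 4

Answer: 4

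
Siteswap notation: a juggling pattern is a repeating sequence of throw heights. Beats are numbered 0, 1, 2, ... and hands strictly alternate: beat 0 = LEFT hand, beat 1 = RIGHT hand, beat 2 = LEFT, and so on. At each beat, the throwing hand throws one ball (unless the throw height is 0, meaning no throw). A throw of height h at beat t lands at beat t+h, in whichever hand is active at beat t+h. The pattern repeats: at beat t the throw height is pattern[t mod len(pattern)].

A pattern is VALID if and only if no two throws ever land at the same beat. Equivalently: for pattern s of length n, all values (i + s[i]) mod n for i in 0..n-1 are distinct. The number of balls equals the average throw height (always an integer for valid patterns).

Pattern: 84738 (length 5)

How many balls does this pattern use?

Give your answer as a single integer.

Answer: 6

Derivation:
Pattern = [8, 4, 7, 3, 8], length n = 5
  position 0: throw height = 8, running sum = 8
  position 1: throw height = 4, running sum = 12
  position 2: throw height = 7, running sum = 19
  position 3: throw height = 3, running sum = 22
  position 4: throw height = 8, running sum = 30
Total sum = 30; balls = sum / n = 30 / 5 = 6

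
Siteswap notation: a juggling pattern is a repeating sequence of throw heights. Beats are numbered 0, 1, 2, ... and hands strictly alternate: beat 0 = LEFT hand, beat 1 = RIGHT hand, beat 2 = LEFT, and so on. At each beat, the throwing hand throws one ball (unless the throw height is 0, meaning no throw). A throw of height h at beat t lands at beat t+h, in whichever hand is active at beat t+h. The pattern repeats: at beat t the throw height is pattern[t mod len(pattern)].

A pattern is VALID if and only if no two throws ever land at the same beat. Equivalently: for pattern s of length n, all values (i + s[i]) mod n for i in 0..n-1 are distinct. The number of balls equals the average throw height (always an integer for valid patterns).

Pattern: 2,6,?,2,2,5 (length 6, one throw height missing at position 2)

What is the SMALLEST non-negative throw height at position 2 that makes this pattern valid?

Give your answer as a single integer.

Answer: 1

Derivation:
i=0: (0 + 2) mod 6 = 2
i=1: (1 + 6) mod 6 = 1
i=2: s[i]=? (unknown)
i=3: (3 + 2) mod 6 = 5
i=4: (4 + 2) mod 6 = 0
i=5: (5 + 5) mod 6 = 4
Known residues: [0, 1, 2, 4, 5]; need a permutation of 0..5, so missing residue r = 3
Need (2 + s) mod 6 = 3; smallest s = (3 - 2) mod 6 = 1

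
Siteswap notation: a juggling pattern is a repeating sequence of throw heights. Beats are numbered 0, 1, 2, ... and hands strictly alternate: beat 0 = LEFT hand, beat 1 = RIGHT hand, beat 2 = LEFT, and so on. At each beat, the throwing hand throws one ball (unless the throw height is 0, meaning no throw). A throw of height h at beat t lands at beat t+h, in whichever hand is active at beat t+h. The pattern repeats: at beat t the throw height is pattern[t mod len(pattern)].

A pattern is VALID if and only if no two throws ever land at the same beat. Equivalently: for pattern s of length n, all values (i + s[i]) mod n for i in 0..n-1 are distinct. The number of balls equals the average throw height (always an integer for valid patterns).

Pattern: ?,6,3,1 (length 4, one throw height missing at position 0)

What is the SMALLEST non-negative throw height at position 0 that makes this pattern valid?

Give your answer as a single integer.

Answer: 2

Derivation:
i=0: s[i]=? (unknown)
i=1: (1 + 6) mod 4 = 3
i=2: (2 + 3) mod 4 = 1
i=3: (3 + 1) mod 4 = 0
Known residues: [0, 1, 3]; need a permutation of 0..3, so missing residue r = 2
Need (0 + s) mod 4 = 2; smallest s = (2 - 0) mod 4 = 2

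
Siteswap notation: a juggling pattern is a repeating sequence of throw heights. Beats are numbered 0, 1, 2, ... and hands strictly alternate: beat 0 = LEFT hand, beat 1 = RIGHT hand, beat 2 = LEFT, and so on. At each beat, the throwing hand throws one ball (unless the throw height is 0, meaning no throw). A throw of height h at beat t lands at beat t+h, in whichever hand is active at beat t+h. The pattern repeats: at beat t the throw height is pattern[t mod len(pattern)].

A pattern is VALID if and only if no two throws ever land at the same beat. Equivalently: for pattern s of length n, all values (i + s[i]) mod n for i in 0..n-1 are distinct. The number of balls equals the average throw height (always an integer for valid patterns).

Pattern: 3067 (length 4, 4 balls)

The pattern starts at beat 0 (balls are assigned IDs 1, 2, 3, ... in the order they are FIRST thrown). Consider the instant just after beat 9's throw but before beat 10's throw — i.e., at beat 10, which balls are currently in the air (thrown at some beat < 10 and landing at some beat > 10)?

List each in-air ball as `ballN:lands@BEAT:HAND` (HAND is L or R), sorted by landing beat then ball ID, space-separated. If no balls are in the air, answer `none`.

Answer: ball2:lands@11:R ball4:lands@12:L ball3:lands@14:L

Derivation:
Beat 0 (L): throw ball1 h=3 -> lands@3:R; in-air after throw: [b1@3:R]
Beat 2 (L): throw ball2 h=6 -> lands@8:L; in-air after throw: [b1@3:R b2@8:L]
Beat 3 (R): throw ball1 h=7 -> lands@10:L; in-air after throw: [b2@8:L b1@10:L]
Beat 4 (L): throw ball3 h=3 -> lands@7:R; in-air after throw: [b3@7:R b2@8:L b1@10:L]
Beat 6 (L): throw ball4 h=6 -> lands@12:L; in-air after throw: [b3@7:R b2@8:L b1@10:L b4@12:L]
Beat 7 (R): throw ball3 h=7 -> lands@14:L; in-air after throw: [b2@8:L b1@10:L b4@12:L b3@14:L]
Beat 8 (L): throw ball2 h=3 -> lands@11:R; in-air after throw: [b1@10:L b2@11:R b4@12:L b3@14:L]
Beat 10 (L): throw ball1 h=6 -> lands@16:L; in-air after throw: [b2@11:R b4@12:L b3@14:L b1@16:L]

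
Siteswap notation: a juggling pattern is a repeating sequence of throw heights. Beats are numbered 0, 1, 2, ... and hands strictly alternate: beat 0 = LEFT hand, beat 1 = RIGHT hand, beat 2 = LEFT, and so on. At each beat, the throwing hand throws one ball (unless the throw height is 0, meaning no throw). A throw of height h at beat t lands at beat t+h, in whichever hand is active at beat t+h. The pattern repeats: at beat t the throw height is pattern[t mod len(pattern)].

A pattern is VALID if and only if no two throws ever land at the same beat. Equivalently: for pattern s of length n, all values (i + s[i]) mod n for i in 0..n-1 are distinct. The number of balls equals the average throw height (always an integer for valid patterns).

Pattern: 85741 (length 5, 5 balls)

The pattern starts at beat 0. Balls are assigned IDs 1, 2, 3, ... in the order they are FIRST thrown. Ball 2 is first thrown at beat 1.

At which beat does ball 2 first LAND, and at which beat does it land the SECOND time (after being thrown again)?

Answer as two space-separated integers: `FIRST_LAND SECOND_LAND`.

Answer: 6 11

Derivation:
Beat 0 (L): throw ball1 h=8 -> lands@8:L; in-air after throw: [b1@8:L]
Beat 1 (R): throw ball2 h=5 -> lands@6:L; in-air after throw: [b2@6:L b1@8:L]
Beat 2 (L): throw ball3 h=7 -> lands@9:R; in-air after throw: [b2@6:L b1@8:L b3@9:R]
Beat 3 (R): throw ball4 h=4 -> lands@7:R; in-air after throw: [b2@6:L b4@7:R b1@8:L b3@9:R]
Beat 4 (L): throw ball5 h=1 -> lands@5:R; in-air after throw: [b5@5:R b2@6:L b4@7:R b1@8:L b3@9:R]
Beat 5 (R): throw ball5 h=8 -> lands@13:R; in-air after throw: [b2@6:L b4@7:R b1@8:L b3@9:R b5@13:R]
Beat 6 (L): throw ball2 h=5 -> lands@11:R; in-air after throw: [b4@7:R b1@8:L b3@9:R b2@11:R b5@13:R]
Beat 7 (R): throw ball4 h=7 -> lands@14:L; in-air after throw: [b1@8:L b3@9:R b2@11:R b5@13:R b4@14:L]
Beat 8 (L): throw ball1 h=4 -> lands@12:L; in-air after throw: [b3@9:R b2@11:R b1@12:L b5@13:R b4@14:L]
Beat 9 (R): throw ball3 h=1 -> lands@10:L; in-air after throw: [b3@10:L b2@11:R b1@12:L b5@13:R b4@14:L]
Beat 10 (L): throw ball3 h=8 -> lands@18:L; in-air after throw: [b2@11:R b1@12:L b5@13:R b4@14:L b3@18:L]
Beat 11 (R): throw ball2 h=5 -> lands@16:L; in-air after throw: [b1@12:L b5@13:R b4@14:L b2@16:L b3@18:L]
Ball 2: thrown@1 h=5 -> first land @6; rethrown@6 h=5 -> second land @11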